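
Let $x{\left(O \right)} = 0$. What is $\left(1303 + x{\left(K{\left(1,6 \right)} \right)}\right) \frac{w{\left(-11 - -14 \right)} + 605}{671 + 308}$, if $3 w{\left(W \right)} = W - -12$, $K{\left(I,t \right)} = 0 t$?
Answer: $\frac{794830}{979} \approx 811.88$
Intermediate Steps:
$K{\left(I,t \right)} = 0$
$w{\left(W \right)} = 4 + \frac{W}{3}$ ($w{\left(W \right)} = \frac{W - -12}{3} = \frac{W + 12}{3} = \frac{12 + W}{3} = 4 + \frac{W}{3}$)
$\left(1303 + x{\left(K{\left(1,6 \right)} \right)}\right) \frac{w{\left(-11 - -14 \right)} + 605}{671 + 308} = \left(1303 + 0\right) \frac{\left(4 + \frac{-11 - -14}{3}\right) + 605}{671 + 308} = 1303 \frac{\left(4 + \frac{-11 + 14}{3}\right) + 605}{979} = 1303 \left(\left(4 + \frac{1}{3} \cdot 3\right) + 605\right) \frac{1}{979} = 1303 \left(\left(4 + 1\right) + 605\right) \frac{1}{979} = 1303 \left(5 + 605\right) \frac{1}{979} = 1303 \cdot 610 \cdot \frac{1}{979} = 1303 \cdot \frac{610}{979} = \frac{794830}{979}$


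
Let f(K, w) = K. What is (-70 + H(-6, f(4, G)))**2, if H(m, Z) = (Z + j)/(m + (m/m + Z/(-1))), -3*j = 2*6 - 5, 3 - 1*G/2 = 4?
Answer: 3591025/729 ≈ 4926.0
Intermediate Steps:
G = -2 (G = 6 - 2*4 = 6 - 8 = -2)
j = -7/3 (j = -(2*6 - 5)/3 = -(12 - 5)/3 = -1/3*7 = -7/3 ≈ -2.3333)
H(m, Z) = (-7/3 + Z)/(1 + m - Z) (H(m, Z) = (Z - 7/3)/(m + (m/m + Z/(-1))) = (-7/3 + Z)/(m + (1 + Z*(-1))) = (-7/3 + Z)/(m + (1 - Z)) = (-7/3 + Z)/(1 + m - Z))
(-70 + H(-6, f(4, G)))**2 = (-70 + (-7/3 + 4)/(1 - 6 - 1*4))**2 = (-70 + (5/3)/(1 - 6 - 4))**2 = (-70 + (5/3)/(-9))**2 = (-70 - 1/9*5/3)**2 = (-70 - 5/27)**2 = (-1895/27)**2 = 3591025/729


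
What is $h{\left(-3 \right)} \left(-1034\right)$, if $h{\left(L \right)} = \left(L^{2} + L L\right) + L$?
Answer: $-15510$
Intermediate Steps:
$h{\left(L \right)} = L + 2 L^{2}$ ($h{\left(L \right)} = \left(L^{2} + L^{2}\right) + L = 2 L^{2} + L = L + 2 L^{2}$)
$h{\left(-3 \right)} \left(-1034\right) = - 3 \left(1 + 2 \left(-3\right)\right) \left(-1034\right) = - 3 \left(1 - 6\right) \left(-1034\right) = \left(-3\right) \left(-5\right) \left(-1034\right) = 15 \left(-1034\right) = -15510$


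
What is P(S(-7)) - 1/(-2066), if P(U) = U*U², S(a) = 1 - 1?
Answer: 1/2066 ≈ 0.00048403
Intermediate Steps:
S(a) = 0
P(U) = U³
P(S(-7)) - 1/(-2066) = 0³ - 1/(-2066) = 0 - 1*(-1/2066) = 0 + 1/2066 = 1/2066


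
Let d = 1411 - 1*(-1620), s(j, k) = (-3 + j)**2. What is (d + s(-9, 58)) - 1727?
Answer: 1448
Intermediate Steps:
d = 3031 (d = 1411 + 1620 = 3031)
(d + s(-9, 58)) - 1727 = (3031 + (-3 - 9)**2) - 1727 = (3031 + (-12)**2) - 1727 = (3031 + 144) - 1727 = 3175 - 1727 = 1448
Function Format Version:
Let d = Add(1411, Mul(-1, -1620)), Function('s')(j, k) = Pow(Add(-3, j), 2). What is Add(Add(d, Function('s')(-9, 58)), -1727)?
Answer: 1448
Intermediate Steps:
d = 3031 (d = Add(1411, 1620) = 3031)
Add(Add(d, Function('s')(-9, 58)), -1727) = Add(Add(3031, Pow(Add(-3, -9), 2)), -1727) = Add(Add(3031, Pow(-12, 2)), -1727) = Add(Add(3031, 144), -1727) = Add(3175, -1727) = 1448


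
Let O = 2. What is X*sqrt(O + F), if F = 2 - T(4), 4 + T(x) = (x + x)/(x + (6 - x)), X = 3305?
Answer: 6610*sqrt(15)/3 ≈ 8533.5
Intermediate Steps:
T(x) = -4 + x/3 (T(x) = -4 + (x + x)/(x + (6 - x)) = -4 + (2*x)/6 = -4 + (2*x)*(1/6) = -4 + x/3)
F = 14/3 (F = 2 - (-4 + (1/3)*4) = 2 - (-4 + 4/3) = 2 - 1*(-8/3) = 2 + 8/3 = 14/3 ≈ 4.6667)
X*sqrt(O + F) = 3305*sqrt(2 + 14/3) = 3305*sqrt(20/3) = 3305*(2*sqrt(15)/3) = 6610*sqrt(15)/3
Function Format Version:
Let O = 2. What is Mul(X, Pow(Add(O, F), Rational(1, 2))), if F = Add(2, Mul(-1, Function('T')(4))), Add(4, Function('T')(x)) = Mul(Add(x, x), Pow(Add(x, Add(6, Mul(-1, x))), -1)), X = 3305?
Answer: Mul(Rational(6610, 3), Pow(15, Rational(1, 2))) ≈ 8533.5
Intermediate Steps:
Function('T')(x) = Add(-4, Mul(Rational(1, 3), x)) (Function('T')(x) = Add(-4, Mul(Add(x, x), Pow(Add(x, Add(6, Mul(-1, x))), -1))) = Add(-4, Mul(Mul(2, x), Pow(6, -1))) = Add(-4, Mul(Mul(2, x), Rational(1, 6))) = Add(-4, Mul(Rational(1, 3), x)))
F = Rational(14, 3) (F = Add(2, Mul(-1, Add(-4, Mul(Rational(1, 3), 4)))) = Add(2, Mul(-1, Add(-4, Rational(4, 3)))) = Add(2, Mul(-1, Rational(-8, 3))) = Add(2, Rational(8, 3)) = Rational(14, 3) ≈ 4.6667)
Mul(X, Pow(Add(O, F), Rational(1, 2))) = Mul(3305, Pow(Add(2, Rational(14, 3)), Rational(1, 2))) = Mul(3305, Pow(Rational(20, 3), Rational(1, 2))) = Mul(3305, Mul(Rational(2, 3), Pow(15, Rational(1, 2)))) = Mul(Rational(6610, 3), Pow(15, Rational(1, 2)))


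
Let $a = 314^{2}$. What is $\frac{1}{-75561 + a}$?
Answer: $\frac{1}{23035} \approx 4.3412 \cdot 10^{-5}$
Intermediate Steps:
$a = 98596$
$\frac{1}{-75561 + a} = \frac{1}{-75561 + 98596} = \frac{1}{23035}$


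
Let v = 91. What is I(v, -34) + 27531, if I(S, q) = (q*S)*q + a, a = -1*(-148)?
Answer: 132875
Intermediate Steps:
a = 148
I(S, q) = 148 + S*q² (I(S, q) = (q*S)*q + 148 = (S*q)*q + 148 = S*q² + 148 = 148 + S*q²)
I(v, -34) + 27531 = (148 + 91*(-34)²) + 27531 = (148 + 91*1156) + 27531 = (148 + 105196) + 27531 = 105344 + 27531 = 132875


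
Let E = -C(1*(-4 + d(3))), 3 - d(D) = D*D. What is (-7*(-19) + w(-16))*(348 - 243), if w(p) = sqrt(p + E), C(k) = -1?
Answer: 13965 + 105*I*sqrt(15) ≈ 13965.0 + 406.66*I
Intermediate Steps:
d(D) = 3 - D**2 (d(D) = 3 - D*D = 3 - D**2)
E = 1 (E = -1*(-1) = 1)
w(p) = sqrt(1 + p) (w(p) = sqrt(p + 1) = sqrt(1 + p))
(-7*(-19) + w(-16))*(348 - 243) = (-7*(-19) + sqrt(1 - 16))*(348 - 243) = (133 + sqrt(-15))*105 = (133 + I*sqrt(15))*105 = 13965 + 105*I*sqrt(15)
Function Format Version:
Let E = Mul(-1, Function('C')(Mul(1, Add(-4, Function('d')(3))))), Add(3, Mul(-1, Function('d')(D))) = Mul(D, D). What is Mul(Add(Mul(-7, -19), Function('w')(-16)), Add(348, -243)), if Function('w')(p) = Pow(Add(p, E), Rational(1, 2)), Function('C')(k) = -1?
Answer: Add(13965, Mul(105, I, Pow(15, Rational(1, 2)))) ≈ Add(13965., Mul(406.66, I))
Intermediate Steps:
Function('d')(D) = Add(3, Mul(-1, Pow(D, 2))) (Function('d')(D) = Add(3, Mul(-1, Mul(D, D))) = Add(3, Mul(-1, Pow(D, 2))))
E = 1 (E = Mul(-1, -1) = 1)
Function('w')(p) = Pow(Add(1, p), Rational(1, 2)) (Function('w')(p) = Pow(Add(p, 1), Rational(1, 2)) = Pow(Add(1, p), Rational(1, 2)))
Mul(Add(Mul(-7, -19), Function('w')(-16)), Add(348, -243)) = Mul(Add(Mul(-7, -19), Pow(Add(1, -16), Rational(1, 2))), Add(348, -243)) = Mul(Add(133, Pow(-15, Rational(1, 2))), 105) = Mul(Add(133, Mul(I, Pow(15, Rational(1, 2)))), 105) = Add(13965, Mul(105, I, Pow(15, Rational(1, 2))))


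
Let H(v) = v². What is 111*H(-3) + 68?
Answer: 1067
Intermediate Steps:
111*H(-3) + 68 = 111*(-3)² + 68 = 111*9 + 68 = 999 + 68 = 1067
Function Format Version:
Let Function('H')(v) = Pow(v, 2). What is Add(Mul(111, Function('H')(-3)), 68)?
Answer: 1067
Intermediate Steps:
Add(Mul(111, Function('H')(-3)), 68) = Add(Mul(111, Pow(-3, 2)), 68) = Add(Mul(111, 9), 68) = Add(999, 68) = 1067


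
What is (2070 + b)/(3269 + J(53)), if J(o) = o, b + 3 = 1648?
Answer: 3715/3322 ≈ 1.1183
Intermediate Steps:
b = 1645 (b = -3 + 1648 = 1645)
(2070 + b)/(3269 + J(53)) = (2070 + 1645)/(3269 + 53) = 3715/3322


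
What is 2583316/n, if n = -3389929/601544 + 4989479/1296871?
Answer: -2015309313962540384/1394909456583 ≈ -1.4448e+6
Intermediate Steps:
n = -1394909456583/780124968824 (n = -3389929*1/601544 + 4989479*(1/1296871) = -3389929/601544 + 4989479/1296871 = -1394909456583/780124968824 ≈ -1.7881)
2583316/n = 2583316/(-1394909456583/780124968824) = 2583316*(-780124968824/1394909456583) = -2015309313962540384/1394909456583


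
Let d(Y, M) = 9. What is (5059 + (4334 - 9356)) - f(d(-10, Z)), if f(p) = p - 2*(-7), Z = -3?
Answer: 14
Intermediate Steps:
f(p) = 14 + p (f(p) = p + 14 = 14 + p)
(5059 + (4334 - 9356)) - f(d(-10, Z)) = (5059 + (4334 - 9356)) - (14 + 9) = (5059 - 5022) - 1*23 = 37 - 23 = 14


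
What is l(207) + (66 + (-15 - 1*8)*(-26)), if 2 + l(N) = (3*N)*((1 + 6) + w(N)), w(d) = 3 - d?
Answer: -121675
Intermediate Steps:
l(N) = -2 + 3*N*(10 - N) (l(N) = -2 + (3*N)*((1 + 6) + (3 - N)) = -2 + (3*N)*(7 + (3 - N)) = -2 + (3*N)*(10 - N) = -2 + 3*N*(10 - N))
l(207) + (66 + (-15 - 1*8)*(-26)) = (-2 - 3*207² + 30*207) + (66 + (-15 - 1*8)*(-26)) = (-2 - 3*42849 + 6210) + (66 + (-15 - 8)*(-26)) = (-2 - 128547 + 6210) + (66 - 23*(-26)) = -122339 + (66 + 598) = -122339 + 664 = -121675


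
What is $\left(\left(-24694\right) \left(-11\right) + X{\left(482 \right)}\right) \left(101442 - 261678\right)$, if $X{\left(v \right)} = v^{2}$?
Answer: $-80752214088$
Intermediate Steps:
$\left(\left(-24694\right) \left(-11\right) + X{\left(482 \right)}\right) \left(101442 - 261678\right) = \left(\left(-24694\right) \left(-11\right) + 482^{2}\right) \left(101442 - 261678\right) = \left(271634 + 232324\right) \left(-160236\right) = 503958 \left(-160236\right) = -80752214088$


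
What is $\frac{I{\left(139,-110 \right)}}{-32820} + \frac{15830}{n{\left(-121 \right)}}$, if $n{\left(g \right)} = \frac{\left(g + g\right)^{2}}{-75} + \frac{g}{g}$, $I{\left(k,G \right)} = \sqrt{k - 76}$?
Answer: $- \frac{1187250}{58489} - \frac{\sqrt{7}}{10940} \approx -20.299$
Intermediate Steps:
$I{\left(k,G \right)} = \sqrt{-76 + k}$
$n{\left(g \right)} = 1 - \frac{4 g^{2}}{75}$ ($n{\left(g \right)} = \left(2 g\right)^{2} \left(- \frac{1}{75}\right) + 1 = 4 g^{2} \left(- \frac{1}{75}\right) + 1 = - \frac{4 g^{2}}{75} + 1 = 1 - \frac{4 g^{2}}{75}$)
$\frac{I{\left(139,-110 \right)}}{-32820} + \frac{15830}{n{\left(-121 \right)}} = \frac{\sqrt{-76 + 139}}{-32820} + \frac{15830}{1 - \frac{4 \left(-121\right)^{2}}{75}} = \sqrt{63} \left(- \frac{1}{32820}\right) + \frac{15830}{1 - \frac{58564}{75}} = 3 \sqrt{7} \left(- \frac{1}{32820}\right) + \frac{15830}{1 - \frac{58564}{75}} = - \frac{\sqrt{7}}{10940} + \frac{15830}{- \frac{58489}{75}} = - \frac{\sqrt{7}}{10940} + 15830 \left(- \frac{75}{58489}\right) = - \frac{\sqrt{7}}{10940} - \frac{1187250}{58489} = - \frac{1187250}{58489} - \frac{\sqrt{7}}{10940}$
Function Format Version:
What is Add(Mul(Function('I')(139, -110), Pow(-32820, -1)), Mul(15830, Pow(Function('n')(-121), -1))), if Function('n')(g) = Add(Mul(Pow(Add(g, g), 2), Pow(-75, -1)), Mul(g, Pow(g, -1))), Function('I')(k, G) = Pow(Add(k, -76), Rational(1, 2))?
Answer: Add(Rational(-1187250, 58489), Mul(Rational(-1, 10940), Pow(7, Rational(1, 2)))) ≈ -20.299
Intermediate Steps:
Function('I')(k, G) = Pow(Add(-76, k), Rational(1, 2))
Function('n')(g) = Add(1, Mul(Rational(-4, 75), Pow(g, 2))) (Function('n')(g) = Add(Mul(Pow(Mul(2, g), 2), Rational(-1, 75)), 1) = Add(Mul(Mul(4, Pow(g, 2)), Rational(-1, 75)), 1) = Add(Mul(Rational(-4, 75), Pow(g, 2)), 1) = Add(1, Mul(Rational(-4, 75), Pow(g, 2))))
Add(Mul(Function('I')(139, -110), Pow(-32820, -1)), Mul(15830, Pow(Function('n')(-121), -1))) = Add(Mul(Pow(Add(-76, 139), Rational(1, 2)), Pow(-32820, -1)), Mul(15830, Pow(Add(1, Mul(Rational(-4, 75), Pow(-121, 2))), -1))) = Add(Mul(Pow(63, Rational(1, 2)), Rational(-1, 32820)), Mul(15830, Pow(Add(1, Mul(Rational(-4, 75), 14641)), -1))) = Add(Mul(Mul(3, Pow(7, Rational(1, 2))), Rational(-1, 32820)), Mul(15830, Pow(Add(1, Rational(-58564, 75)), -1))) = Add(Mul(Rational(-1, 10940), Pow(7, Rational(1, 2))), Mul(15830, Pow(Rational(-58489, 75), -1))) = Add(Mul(Rational(-1, 10940), Pow(7, Rational(1, 2))), Mul(15830, Rational(-75, 58489))) = Add(Mul(Rational(-1, 10940), Pow(7, Rational(1, 2))), Rational(-1187250, 58489)) = Add(Rational(-1187250, 58489), Mul(Rational(-1, 10940), Pow(7, Rational(1, 2))))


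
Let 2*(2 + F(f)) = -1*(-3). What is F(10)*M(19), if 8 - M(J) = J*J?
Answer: 353/2 ≈ 176.50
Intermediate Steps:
F(f) = -1/2 (F(f) = -2 + (-1*(-3))/2 = -2 + (1/2)*3 = -2 + 3/2 = -1/2)
M(J) = 8 - J**2 (M(J) = 8 - J*J = 8 - J**2)
F(10)*M(19) = -(8 - 1*19**2)/2 = -(8 - 1*361)/2 = -(8 - 361)/2 = -1/2*(-353) = 353/2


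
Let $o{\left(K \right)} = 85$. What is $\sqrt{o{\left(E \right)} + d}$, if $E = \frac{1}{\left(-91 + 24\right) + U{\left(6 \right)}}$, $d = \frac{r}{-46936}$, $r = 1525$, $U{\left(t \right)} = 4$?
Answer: $\frac{9 \sqrt{577723490}}{23468} \approx 9.2178$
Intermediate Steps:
$d = - \frac{1525}{46936}$ ($d = \frac{1525}{-46936} = 1525 \left(- \frac{1}{46936}\right) = - \frac{1525}{46936} \approx -0.032491$)
$E = - \frac{1}{63}$ ($E = \frac{1}{\left(-91 + 24\right) + 4} = \frac{1}{-67 + 4} = \frac{1}{-63} = - \frac{1}{63} \approx -0.015873$)
$\sqrt{o{\left(E \right)} + d} = \sqrt{85 - \frac{1525}{46936}} = \sqrt{\frac{3988035}{46936}} = \frac{9 \sqrt{577723490}}{23468}$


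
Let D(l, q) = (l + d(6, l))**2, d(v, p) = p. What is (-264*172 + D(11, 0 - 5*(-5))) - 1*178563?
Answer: -223487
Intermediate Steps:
D(l, q) = 4*l**2 (D(l, q) = (l + l)**2 = (2*l)**2 = 4*l**2)
(-264*172 + D(11, 0 - 5*(-5))) - 1*178563 = (-264*172 + 4*11**2) - 1*178563 = (-45408 + 4*121) - 178563 = (-45408 + 484) - 178563 = -44924 - 178563 = -223487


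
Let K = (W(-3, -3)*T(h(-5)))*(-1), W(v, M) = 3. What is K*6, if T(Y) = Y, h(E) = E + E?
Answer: 180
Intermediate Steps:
h(E) = 2*E
K = 30 (K = (3*(2*(-5)))*(-1) = (3*(-10))*(-1) = -30*(-1) = 30)
K*6 = 30*6 = 180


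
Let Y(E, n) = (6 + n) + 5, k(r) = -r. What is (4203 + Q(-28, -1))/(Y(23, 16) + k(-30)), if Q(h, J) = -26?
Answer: 4177/57 ≈ 73.281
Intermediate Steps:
Y(E, n) = 11 + n
(4203 + Q(-28, -1))/(Y(23, 16) + k(-30)) = (4203 - 26)/((11 + 16) - 1*(-30)) = 4177/(27 + 30) = 4177/57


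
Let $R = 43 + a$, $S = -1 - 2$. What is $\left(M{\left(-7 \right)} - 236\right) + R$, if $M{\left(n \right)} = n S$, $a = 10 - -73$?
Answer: $-89$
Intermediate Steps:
$S = -3$
$a = 83$ ($a = 10 + 73 = 83$)
$M{\left(n \right)} = - 3 n$ ($M{\left(n \right)} = n \left(-3\right) = - 3 n$)
$R = 126$ ($R = 43 + 83 = 126$)
$\left(M{\left(-7 \right)} - 236\right) + R = \left(\left(-3\right) \left(-7\right) - 236\right) + 126 = \left(21 - 236\right) + 126 = -215 + 126 = -89$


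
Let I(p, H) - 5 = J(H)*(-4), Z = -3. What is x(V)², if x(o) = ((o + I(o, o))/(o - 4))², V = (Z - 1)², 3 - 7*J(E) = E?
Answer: 1568239201/49787136 ≈ 31.499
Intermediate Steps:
J(E) = 3/7 - E/7
I(p, H) = 23/7 + 4*H/7 (I(p, H) = 5 + (3/7 - H/7)*(-4) = 5 + (-12/7 + 4*H/7) = 23/7 + 4*H/7)
V = 16 (V = (-3 - 1)² = (-4)² = 16)
x(o) = (23/7 + 11*o/7)²/(-4 + o)² (x(o) = ((o + (23/7 + 4*o/7))/(o - 4))² = ((23/7 + 11*o/7)/(-4 + o))² = (23/7 + 11*o/7)²/(-4 + o)²)
x(V)² = ((23 + 11*16)²/(49*(-4 + 16)²))² = ((1/49)*(23 + 176)²/12²)² = ((1/49)*(1/144)*199²)² = ((1/49)*(1/144)*39601)² = (39601/7056)² = 1568239201/49787136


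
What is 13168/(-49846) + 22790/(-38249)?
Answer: -819826586/953279827 ≈ -0.86001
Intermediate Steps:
13168/(-49846) + 22790/(-38249) = 13168*(-1/49846) + 22790*(-1/38249) = -6584/24923 - 22790/38249 = -819826586/953279827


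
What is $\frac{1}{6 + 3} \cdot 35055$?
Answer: $3895$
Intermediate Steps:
$\frac{1}{6 + 3} \cdot 35055 = \frac{1}{9} \cdot 35055 = 3895$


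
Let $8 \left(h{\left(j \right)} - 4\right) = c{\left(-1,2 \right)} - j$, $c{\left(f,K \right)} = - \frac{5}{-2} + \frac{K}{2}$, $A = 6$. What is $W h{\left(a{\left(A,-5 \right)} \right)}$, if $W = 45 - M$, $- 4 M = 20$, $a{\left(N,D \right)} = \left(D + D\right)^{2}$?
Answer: $- \frac{3225}{8} \approx -403.13$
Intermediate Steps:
$c{\left(f,K \right)} = \frac{5}{2} + \frac{K}{2}$ ($c{\left(f,K \right)} = \left(-5\right) \left(- \frac{1}{2}\right) + K \frac{1}{2} = \frac{5}{2} + \frac{K}{2}$)
$a{\left(N,D \right)} = 4 D^{2}$ ($a{\left(N,D \right)} = \left(2 D\right)^{2} = 4 D^{2}$)
$M = -5$ ($M = \left(- \frac{1}{4}\right) 20 = -5$)
$h{\left(j \right)} = \frac{71}{16} - \frac{j}{8}$ ($h{\left(j \right)} = 4 + \frac{\left(\frac{5}{2} + \frac{1}{2} \cdot 2\right) - j}{8} = 4 + \frac{\left(\frac{5}{2} + 1\right) - j}{8} = 4 + \frac{\frac{7}{2} - j}{8} = 4 - \left(- \frac{7}{16} + \frac{j}{8}\right) = \frac{71}{16} - \frac{j}{8}$)
$W = 50$ ($W = 45 - -5 = 45 + 5 = 50$)
$W h{\left(a{\left(A,-5 \right)} \right)} = 50 \left(\frac{71}{16} - \frac{4 \left(-5\right)^{2}}{8}\right) = 50 \left(\frac{71}{16} - \frac{4 \cdot 25}{8}\right) = 50 \left(\frac{71}{16} - \frac{25}{2}\right) = 50 \left(- \frac{129}{16}\right) = - \frac{3225}{8}$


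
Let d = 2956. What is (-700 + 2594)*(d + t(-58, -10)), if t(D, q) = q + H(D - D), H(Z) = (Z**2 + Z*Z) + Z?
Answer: 5579724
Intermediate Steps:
H(Z) = Z + 2*Z**2 (H(Z) = (Z**2 + Z**2) + Z = 2*Z**2 + Z = Z + 2*Z**2)
t(D, q) = q (t(D, q) = q + (D - D)*(1 + 2*(D - D)) = q + 0*(1 + 2*0) = q + 0*(1 + 0) = q + 0*1 = q + 0 = q)
(-700 + 2594)*(d + t(-58, -10)) = (-700 + 2594)*(2956 - 10) = 1894*2946 = 5579724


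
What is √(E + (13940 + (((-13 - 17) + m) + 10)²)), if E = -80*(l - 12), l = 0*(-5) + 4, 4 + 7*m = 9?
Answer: 27*√1005/7 ≈ 122.28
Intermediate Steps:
m = 5/7 (m = -4/7 + (⅐)*9 = -4/7 + 9/7 = 5/7 ≈ 0.71429)
l = 4 (l = 0 + 4 = 4)
E = 640 (E = -80*(4 - 12) = -80*(-8) = 640)
√(E + (13940 + (((-13 - 17) + m) + 10)²)) = √(640 + (13940 + (((-13 - 17) + 5/7) + 10)²)) = √(640 + (13940 + ((-30 + 5/7) + 10)²)) = √(640 + (13940 + (-205/7 + 10)²)) = √(640 + (13940 + (-135/7)²)) = √(640 + (13940 + 18225/49)) = √(640 + 701285/49) = √(732645/49) = 27*√1005/7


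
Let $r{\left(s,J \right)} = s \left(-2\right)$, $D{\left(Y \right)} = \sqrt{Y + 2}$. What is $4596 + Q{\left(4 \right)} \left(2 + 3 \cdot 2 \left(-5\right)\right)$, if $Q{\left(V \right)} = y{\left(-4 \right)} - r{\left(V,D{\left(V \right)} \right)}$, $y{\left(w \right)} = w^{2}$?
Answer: $3924$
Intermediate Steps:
$D{\left(Y \right)} = \sqrt{2 + Y}$
$r{\left(s,J \right)} = - 2 s$
$Q{\left(V \right)} = 16 + 2 V$ ($Q{\left(V \right)} = \left(-4\right)^{2} - - 2 V = 16 + 2 V$)
$4596 + Q{\left(4 \right)} \left(2 + 3 \cdot 2 \left(-5\right)\right) = 4596 + \left(16 + 2 \cdot 4\right) \left(2 + 3 \cdot 2 \left(-5\right)\right) = 4596 + \left(16 + 8\right) \left(2 + 6 \left(-5\right)\right) = 4596 + 24 \left(2 - 30\right) = 4596 + 24 \left(-28\right) = 4596 - 672 = 3924$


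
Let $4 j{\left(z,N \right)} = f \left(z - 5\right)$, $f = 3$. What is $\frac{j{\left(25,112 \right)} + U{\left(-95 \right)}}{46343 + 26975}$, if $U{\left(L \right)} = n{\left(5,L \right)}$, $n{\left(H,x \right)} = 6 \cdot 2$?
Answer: $\frac{27}{73318} \approx 0.00036826$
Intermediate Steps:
$n{\left(H,x \right)} = 12$
$j{\left(z,N \right)} = - \frac{15}{4} + \frac{3 z}{4}$ ($j{\left(z,N \right)} = \frac{3 \left(z - 5\right)}{4} = \frac{3 \left(-5 + z\right)}{4} = \frac{-15 + 3 z}{4} = - \frac{15}{4} + \frac{3 z}{4}$)
$U{\left(L \right)} = 12$
$\frac{j{\left(25,112 \right)} + U{\left(-95 \right)}}{46343 + 26975} = \frac{\left(- \frac{15}{4} + \frac{3}{4} \cdot 25\right) + 12}{46343 + 26975} = \frac{\left(- \frac{15}{4} + \frac{75}{4}\right) + 12}{73318} = \left(15 + 12\right) \frac{1}{73318} = 27 \cdot \frac{1}{73318} = \frac{27}{73318}$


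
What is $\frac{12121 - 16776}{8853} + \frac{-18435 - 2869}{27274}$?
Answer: $- \frac{12137107}{9286797} \approx -1.3069$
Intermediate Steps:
$\frac{12121 - 16776}{8853} + \frac{-18435 - 2869}{27274} = \left(12121 - 16776\right) \frac{1}{8853} - \frac{10652}{13637} = \left(-4655\right) \frac{1}{8853} - \frac{10652}{13637} = - \frac{4655}{8853} - \frac{10652}{13637} = - \frac{12137107}{9286797}$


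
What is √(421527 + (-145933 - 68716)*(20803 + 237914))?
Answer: I*√55532923806 ≈ 2.3565e+5*I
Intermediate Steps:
√(421527 + (-145933 - 68716)*(20803 + 237914)) = √(421527 - 214649*258717) = √(421527 - 55533345333) = √(-55532923806) = I*√55532923806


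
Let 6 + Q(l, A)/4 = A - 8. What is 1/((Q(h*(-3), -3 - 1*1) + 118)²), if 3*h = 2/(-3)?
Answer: 1/2116 ≈ 0.00047259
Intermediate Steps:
h = -2/9 (h = (2/(-3))/3 = (2*(-⅓))/3 = (⅓)*(-⅔) = -2/9 ≈ -0.22222)
Q(l, A) = -56 + 4*A (Q(l, A) = -24 + 4*(A - 8) = -24 + 4*(-8 + A) = -24 + (-32 + 4*A) = -56 + 4*A)
1/((Q(h*(-3), -3 - 1*1) + 118)²) = 1/(((-56 + 4*(-3 - 1*1)) + 118)²) = 1/(((-56 + 4*(-3 - 1)) + 118)²) = 1/(((-56 + 4*(-4)) + 118)²) = 1/(((-56 - 16) + 118)²) = 1/((-72 + 118)²) = 1/(46²) = 1/2116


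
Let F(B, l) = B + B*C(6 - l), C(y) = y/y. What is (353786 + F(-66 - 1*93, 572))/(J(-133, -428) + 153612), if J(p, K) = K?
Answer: 88367/38296 ≈ 2.3075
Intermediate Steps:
C(y) = 1
F(B, l) = 2*B (F(B, l) = B + B*1 = B + B = 2*B)
(353786 + F(-66 - 1*93, 572))/(J(-133, -428) + 153612) = (353786 + 2*(-66 - 1*93))/(-428 + 153612) = (353786 + 2*(-66 - 93))/153184 = (353786 + 2*(-159))*(1/153184) = (353786 - 318)*(1/153184) = 353468*(1/153184) = 88367/38296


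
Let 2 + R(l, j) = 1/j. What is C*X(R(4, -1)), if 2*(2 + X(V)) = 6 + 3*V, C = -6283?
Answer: 43981/2 ≈ 21991.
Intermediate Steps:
R(l, j) = -2 + 1/j
X(V) = 1 + 3*V/2 (X(V) = -2 + (6 + 3*V)/2 = -2 + (3 + 3*V/2) = 1 + 3*V/2)
C*X(R(4, -1)) = -6283*(1 + 3*(-2 + 1/(-1))/2) = -6283*(1 + 3*(-2 - 1)/2) = -6283*(1 + (3/2)*(-3)) = -6283*(1 - 9/2) = -6283*(-7/2) = 43981/2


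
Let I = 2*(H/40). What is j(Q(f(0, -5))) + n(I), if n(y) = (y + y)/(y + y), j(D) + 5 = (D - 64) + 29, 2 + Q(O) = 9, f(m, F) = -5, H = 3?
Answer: -32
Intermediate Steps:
Q(O) = 7 (Q(O) = -2 + 9 = 7)
j(D) = -40 + D (j(D) = -5 + ((D - 64) + 29) = -5 + ((-64 + D) + 29) = -5 + (-35 + D) = -40 + D)
I = 3/20 (I = 2*(3/40) = 3/20 ≈ 0.15000)
n(y) = 1 (n(y) = (2*y)/((2*y)) = (2*y)*(1/(2*y)) = 1)
j(Q(f(0, -5))) + n(I) = (-40 + 7) + 1 = -33 + 1 = -32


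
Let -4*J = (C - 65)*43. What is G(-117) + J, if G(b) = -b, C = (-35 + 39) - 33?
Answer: 2255/2 ≈ 1127.5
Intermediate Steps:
C = -29 (C = 4 - 33 = -29)
J = 2021/2 (J = -(-29 - 65)*43/4 = -(-47)*43/2 = -1/4*(-4042) = 2021/2 ≈ 1010.5)
G(-117) + J = -1*(-117) + 2021/2 = 117 + 2021/2 = 2255/2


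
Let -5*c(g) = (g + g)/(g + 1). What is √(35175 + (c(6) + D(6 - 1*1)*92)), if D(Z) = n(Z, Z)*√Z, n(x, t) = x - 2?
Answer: √(43088955 + 338100*√5)/35 ≈ 189.19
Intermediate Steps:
n(x, t) = -2 + x
c(g) = -2*g/(5*(1 + g)) (c(g) = -(g + g)/(5*(g + 1)) = -2*g/(5*(1 + g)))
D(Z) = √Z*(-2 + Z) (D(Z) = (-2 + Z)*√Z = √Z*(-2 + Z))
√(35175 + (c(6) + D(6 - 1*1)*92)) = √(35175 + (-2*6/(5 + 5*6) + (√(6 - 1*1)*(-2 + (6 - 1*1)))*92)) = √(35175 + (-2*6/(5 + 30) + (√(6 - 1)*(-2 + (6 - 1)))*92)) = √(35175 + (-2*6/35 + (√5*(-2 + 5))*92)) = √(35175 + (-2*6*1/35 + (√5*3)*92)) = √(35175 + (-12/35 + (3*√5)*92)) = √(35175 + (-12/35 + 276*√5)) = √(1231113/35 + 276*√5)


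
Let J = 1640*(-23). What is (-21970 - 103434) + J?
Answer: -163124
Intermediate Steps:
J = -37720
(-21970 - 103434) + J = (-21970 - 103434) - 37720 = -125404 - 37720 = -163124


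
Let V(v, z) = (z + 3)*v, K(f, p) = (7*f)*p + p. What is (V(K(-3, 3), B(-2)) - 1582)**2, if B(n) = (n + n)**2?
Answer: 7409284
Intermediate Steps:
B(n) = 4*n**2 (B(n) = (2*n)**2 = 4*n**2)
K(f, p) = p + 7*f*p (K(f, p) = 7*f*p + p = p + 7*f*p)
V(v, z) = v*(3 + z) (V(v, z) = (3 + z)*v = v*(3 + z))
(V(K(-3, 3), B(-2)) - 1582)**2 = ((3*(1 + 7*(-3)))*(3 + 4*(-2)**2) - 1582)**2 = ((3*(1 - 21))*(3 + 4*4) - 1582)**2 = ((3*(-20))*(3 + 16) - 1582)**2 = (-60*19 - 1582)**2 = (-1140 - 1582)**2 = (-2722)**2 = 7409284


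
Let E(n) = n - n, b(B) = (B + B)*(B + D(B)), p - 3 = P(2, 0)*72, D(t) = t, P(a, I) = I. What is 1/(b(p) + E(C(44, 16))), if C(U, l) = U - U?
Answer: 1/36 ≈ 0.027778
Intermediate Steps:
C(U, l) = 0
p = 3 (p = 3 + 0*72 = 3 + 0 = 3)
b(B) = 4*B² (b(B) = (B + B)*(B + B) = (2*B)*(2*B) = 4*B²)
E(n) = 0
1/(b(p) + E(C(44, 16))) = 1/(4*3² + 0) = 1/(4*9 + 0) = 1/(36 + 0) = 1/36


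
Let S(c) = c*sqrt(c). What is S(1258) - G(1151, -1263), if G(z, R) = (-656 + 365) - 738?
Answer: 1029 + 1258*sqrt(1258) ≈ 45648.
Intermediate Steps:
S(c) = c**(3/2)
G(z, R) = -1029 (G(z, R) = -291 - 738 = -1029)
S(1258) - G(1151, -1263) = 1258**(3/2) - 1*(-1029) = 1258*sqrt(1258) + 1029 = 1029 + 1258*sqrt(1258)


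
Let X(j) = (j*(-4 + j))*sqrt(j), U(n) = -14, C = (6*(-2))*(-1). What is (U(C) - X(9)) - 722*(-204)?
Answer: 147139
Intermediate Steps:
C = 12 (C = -12*(-1) = 12)
X(j) = j**(3/2)*(-4 + j)
(U(C) - X(9)) - 722*(-204) = (-14 - 9**(3/2)*(-4 + 9)) - 722*(-204) = (-14 - 27*5) + 147288 = (-14 - 1*135) + 147288 = (-14 - 135) + 147288 = -149 + 147288 = 147139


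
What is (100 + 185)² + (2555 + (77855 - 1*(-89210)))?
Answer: 250845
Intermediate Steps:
(100 + 185)² + (2555 + (77855 - 1*(-89210))) = 285² + (2555 + (77855 + 89210)) = 81225 + (2555 + 167065) = 81225 + 169620 = 250845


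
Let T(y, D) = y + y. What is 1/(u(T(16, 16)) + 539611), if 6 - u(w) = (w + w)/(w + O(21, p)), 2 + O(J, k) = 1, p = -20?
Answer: 31/16728063 ≈ 1.8532e-6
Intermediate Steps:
T(y, D) = 2*y
O(J, k) = -1 (O(J, k) = -2 + 1 = -1)
u(w) = 6 - 2*w/(-1 + w) (u(w) = 6 - (w + w)/(w - 1) = 6 - 2*w/(-1 + w))
1/(u(T(16, 16)) + 539611) = 1/(2*(-3 + 2*(2*16))/(-1 + 2*16) + 539611) = 1/(2*(-3 + 2*32)/(-1 + 32) + 539611) = 1/(2*(-3 + 64)/31 + 539611) = 1/(2*(1/31)*61 + 539611) = 1/(122/31 + 539611) = 1/(16728063/31) = 31/16728063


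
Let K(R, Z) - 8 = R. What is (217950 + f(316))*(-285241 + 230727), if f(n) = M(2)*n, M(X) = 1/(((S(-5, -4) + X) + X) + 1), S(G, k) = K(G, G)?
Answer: -11883479603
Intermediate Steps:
K(R, Z) = 8 + R
S(G, k) = 8 + G
M(X) = 1/(4 + 2*X) (M(X) = 1/((((8 - 5) + X) + X) + 1) = 1/(((3 + X) + X) + 1) = 1/((3 + 2*X) + 1) = 1/(4 + 2*X))
f(n) = n/8 (f(n) = (1/(2*(2 + 2)))*n = ((½)/4)*n = ((½)*(¼))*n = n/8)
(217950 + f(316))*(-285241 + 230727) = (217950 + (⅛)*316)*(-285241 + 230727) = (217950 + 79/2)*(-54514) = (435979/2)*(-54514) = -11883479603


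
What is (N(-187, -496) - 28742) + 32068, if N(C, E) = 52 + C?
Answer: 3191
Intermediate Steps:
(N(-187, -496) - 28742) + 32068 = ((52 - 187) - 28742) + 32068 = (-135 - 28742) + 32068 = -28877 + 32068 = 3191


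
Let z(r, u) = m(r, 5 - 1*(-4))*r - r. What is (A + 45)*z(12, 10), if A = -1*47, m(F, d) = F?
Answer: -264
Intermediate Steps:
z(r, u) = r² - r (z(r, u) = r*r - r = r² - r)
A = -47
(A + 45)*z(12, 10) = (-47 + 45)*(12*(-1 + 12)) = -24*11 = -2*132 = -264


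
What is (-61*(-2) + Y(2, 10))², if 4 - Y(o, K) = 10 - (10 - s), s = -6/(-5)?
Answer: 389376/25 ≈ 15575.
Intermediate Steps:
s = 6/5 (s = -6*(-⅕) = 6/5 ≈ 1.2000)
Y(o, K) = 14/5 (Y(o, K) = 4 - (10 - (10 - 1*6/5)) = 4 - (10 - (10 - 6/5)) = 4 - (10 - 1*44/5) = 4 - (10 - 44/5) = 4 - 1*6/5 = 4 - 6/5 = 14/5)
(-61*(-2) + Y(2, 10))² = (-61*(-2) + 14/5)² = (122 + 14/5)² = (624/5)² = 389376/25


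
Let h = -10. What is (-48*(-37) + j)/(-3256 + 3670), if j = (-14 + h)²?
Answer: 392/69 ≈ 5.6812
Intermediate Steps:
j = 576 (j = (-14 - 10)² = (-24)² = 576)
(-48*(-37) + j)/(-3256 + 3670) = (-48*(-37) + 576)/(-3256 + 3670) = (1776 + 576)/414 = 2352*(1/414) = 392/69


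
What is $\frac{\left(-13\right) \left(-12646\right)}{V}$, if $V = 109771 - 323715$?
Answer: $- \frac{82199}{106972} \approx -0.76842$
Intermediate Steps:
$V = -213944$
$\frac{\left(-13\right) \left(-12646\right)}{V} = \frac{\left(-13\right) \left(-12646\right)}{-213944} = 164398 \left(- \frac{1}{213944}\right) = - \frac{82199}{106972}$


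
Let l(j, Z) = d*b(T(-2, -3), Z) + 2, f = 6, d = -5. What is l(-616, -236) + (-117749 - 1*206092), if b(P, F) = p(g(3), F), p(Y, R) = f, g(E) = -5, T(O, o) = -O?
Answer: -323869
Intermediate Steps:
p(Y, R) = 6
b(P, F) = 6
l(j, Z) = -28 (l(j, Z) = -5*6 + 2 = -30 + 2 = -28)
l(-616, -236) + (-117749 - 1*206092) = -28 + (-117749 - 1*206092) = -28 + (-117749 - 206092) = -28 - 323841 = -323869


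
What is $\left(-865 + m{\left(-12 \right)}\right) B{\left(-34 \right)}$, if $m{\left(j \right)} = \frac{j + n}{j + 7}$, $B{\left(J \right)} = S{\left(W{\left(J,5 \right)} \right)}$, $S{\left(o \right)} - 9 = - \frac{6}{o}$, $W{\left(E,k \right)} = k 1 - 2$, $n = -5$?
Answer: $- \frac{30156}{5} \approx -6031.2$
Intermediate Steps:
$W{\left(E,k \right)} = -2 + k$ ($W{\left(E,k \right)} = k - 2 = -2 + k$)
$S{\left(o \right)} = 9 - \frac{6}{o}$
$B{\left(J \right)} = 7$ ($B{\left(J \right)} = 9 - \frac{6}{-2 + 5} = 9 - \frac{6}{3} = 9 - 2 = 7$)
$m{\left(j \right)} = \frac{-5 + j}{7 + j}$ ($m{\left(j \right)} = \frac{j - 5}{j + 7} = \frac{-5 + j}{7 + j}$)
$\left(-865 + m{\left(-12 \right)}\right) B{\left(-34 \right)} = \left(-865 + \frac{-5 - 12}{7 - 12}\right) 7 = \left(-865 + \frac{1}{-5} \left(-17\right)\right) 7 = \left(-865 - - \frac{17}{5}\right) 7 = \left(-865 + \frac{17}{5}\right) 7 = \left(- \frac{4308}{5}\right) 7 = - \frac{30156}{5}$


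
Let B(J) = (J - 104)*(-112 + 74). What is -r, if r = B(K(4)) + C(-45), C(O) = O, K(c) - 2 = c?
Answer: -3679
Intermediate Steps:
K(c) = 2 + c
B(J) = 3952 - 38*J (B(J) = (-104 + J)*(-38) = 3952 - 38*J)
r = 3679 (r = (3952 - 38*(2 + 4)) - 45 = (3952 - 38*6) - 45 = (3952 - 228) - 45 = 3724 - 45 = 3679)
-r = -1*3679 = -3679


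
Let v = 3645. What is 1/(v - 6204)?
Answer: -1/2559 ≈ -0.00039078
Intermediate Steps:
1/(v - 6204) = 1/(3645 - 6204) = 1/(-2559) = -1/2559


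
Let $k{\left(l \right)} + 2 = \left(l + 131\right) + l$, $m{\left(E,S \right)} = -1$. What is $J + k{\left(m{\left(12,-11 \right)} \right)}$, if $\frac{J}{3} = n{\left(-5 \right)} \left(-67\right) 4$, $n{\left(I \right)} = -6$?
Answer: $4951$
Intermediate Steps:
$k{\left(l \right)} = 129 + 2 l$ ($k{\left(l \right)} = -2 + \left(\left(l + 131\right) + l\right) = -2 + \left(\left(131 + l\right) + l\right) = -2 + \left(131 + 2 l\right) = 129 + 2 l$)
$J = 4824$ ($J = 3 \left(-6\right) \left(-67\right) 4 = 3 \cdot 402 \cdot 4 = 3 \cdot 1608 = 4824$)
$J + k{\left(m{\left(12,-11 \right)} \right)} = 4824 + \left(129 + 2 \left(-1\right)\right) = 4824 + \left(129 - 2\right) = 4824 + 127 = 4951$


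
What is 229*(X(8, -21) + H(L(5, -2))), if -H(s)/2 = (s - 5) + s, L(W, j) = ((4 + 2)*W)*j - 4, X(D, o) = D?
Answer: 62746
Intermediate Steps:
L(W, j) = -4 + 6*W*j (L(W, j) = (6*W)*j - 4 = 6*W*j - 4 = -4 + 6*W*j)
H(s) = 10 - 4*s (H(s) = -2*((s - 5) + s) = -2*((-5 + s) + s) = -2*(-5 + 2*s) = 10 - 4*s)
229*(X(8, -21) + H(L(5, -2))) = 229*(8 + (10 - 4*(-4 + 6*5*(-2)))) = 229*(8 + (10 - 4*(-4 - 60))) = 229*(8 + (10 - 4*(-64))) = 229*(8 + (10 + 256)) = 229*(8 + 266) = 229*274 = 62746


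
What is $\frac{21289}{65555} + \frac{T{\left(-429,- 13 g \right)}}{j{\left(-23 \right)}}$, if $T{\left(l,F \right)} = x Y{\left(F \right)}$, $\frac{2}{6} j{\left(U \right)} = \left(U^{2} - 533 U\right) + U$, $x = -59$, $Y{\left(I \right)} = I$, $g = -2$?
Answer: $\frac{142940177}{502085745} \approx 0.28469$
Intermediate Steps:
$j{\left(U \right)} = - 1596 U + 3 U^{2}$ ($j{\left(U \right)} = 3 \left(\left(U^{2} - 533 U\right) + U\right) = 3 \left(U^{2} - 532 U\right) = - 1596 U + 3 U^{2}$)
$T{\left(l,F \right)} = - 59 F$
$\frac{21289}{65555} + \frac{T{\left(-429,- 13 g \right)}}{j{\left(-23 \right)}} = \frac{21289}{65555} + \frac{\left(-59\right) \left(\left(-13\right) \left(-2\right)\right)}{3 \left(-23\right) \left(-532 - 23\right)} = 21289 \cdot \frac{1}{65555} + \frac{\left(-59\right) 26}{3 \left(-23\right) \left(-555\right)} = \frac{21289}{65555} - \frac{1534}{38295} = \frac{142940177}{502085745}$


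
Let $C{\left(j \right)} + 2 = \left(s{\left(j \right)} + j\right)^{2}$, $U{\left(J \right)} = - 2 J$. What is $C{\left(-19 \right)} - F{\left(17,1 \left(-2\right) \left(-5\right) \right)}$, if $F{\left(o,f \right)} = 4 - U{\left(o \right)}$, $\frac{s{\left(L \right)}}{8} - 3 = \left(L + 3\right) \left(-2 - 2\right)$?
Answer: $267249$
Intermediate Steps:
$s{\left(L \right)} = -72 - 32 L$ ($s{\left(L \right)} = 24 + 8 \left(L + 3\right) \left(-2 - 2\right) = 24 + 8 \left(3 + L\right) \left(-4\right) = 24 + 8 \left(-12 - 4 L\right) = 24 - \left(96 + 32 L\right) = -72 - 32 L$)
$F{\left(o,f \right)} = 4 + 2 o$ ($F{\left(o,f \right)} = 4 - - 2 o = 4 + 2 o$)
$C{\left(j \right)} = -2 + \left(-72 - 31 j\right)^{2}$ ($C{\left(j \right)} = -2 + \left(\left(-72 - 32 j\right) + j\right)^{2} = -2 + \left(-72 - 31 j\right)^{2}$)
$C{\left(-19 \right)} - F{\left(17,1 \left(-2\right) \left(-5\right) \right)} = \left(-2 + \left(72 + 31 \left(-19\right)\right)^{2}\right) - \left(4 + 2 \cdot 17\right) = \left(-2 + \left(72 - 589\right)^{2}\right) - \left(4 + 34\right) = \left(-2 + \left(-517\right)^{2}\right) - 38 = \left(-2 + 267289\right) - 38 = 267287 - 38 = 267249$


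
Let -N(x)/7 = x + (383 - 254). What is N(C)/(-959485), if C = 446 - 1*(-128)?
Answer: 4921/959485 ≈ 0.0051288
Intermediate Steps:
C = 574 (C = 446 + 128 = 574)
N(x) = -903 - 7*x (N(x) = -7*(x + (383 - 254)) = -7*(x + 129) = -7*(129 + x) = -903 - 7*x)
N(C)/(-959485) = (-903 - 7*574)/(-959485) = (-903 - 4018)*(-1/959485) = -4921*(-1/959485) = 4921/959485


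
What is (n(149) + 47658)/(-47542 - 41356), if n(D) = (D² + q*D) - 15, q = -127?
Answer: -50921/88898 ≈ -0.57280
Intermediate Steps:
n(D) = -15 + D² - 127*D (n(D) = (D² - 127*D) - 15 = -15 + D² - 127*D)
(n(149) + 47658)/(-47542 - 41356) = ((-15 + 149² - 127*149) + 47658)/(-47542 - 41356) = ((-15 + 22201 - 18923) + 47658)/(-88898) = (3263 + 47658)*(-1/88898) = 50921*(-1/88898) = -50921/88898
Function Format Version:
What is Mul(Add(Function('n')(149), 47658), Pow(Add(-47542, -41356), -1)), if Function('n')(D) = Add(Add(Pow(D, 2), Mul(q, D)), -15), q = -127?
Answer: Rational(-50921, 88898) ≈ -0.57280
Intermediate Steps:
Function('n')(D) = Add(-15, Pow(D, 2), Mul(-127, D)) (Function('n')(D) = Add(Add(Pow(D, 2), Mul(-127, D)), -15) = Add(-15, Pow(D, 2), Mul(-127, D)))
Mul(Add(Function('n')(149), 47658), Pow(Add(-47542, -41356), -1)) = Mul(Add(Add(-15, Pow(149, 2), Mul(-127, 149)), 47658), Pow(Add(-47542, -41356), -1)) = Mul(Add(Add(-15, 22201, -18923), 47658), Pow(-88898, -1)) = Mul(Add(3263, 47658), Rational(-1, 88898)) = Mul(50921, Rational(-1, 88898)) = Rational(-50921, 88898)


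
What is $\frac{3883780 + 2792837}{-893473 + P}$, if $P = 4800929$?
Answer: $\frac{6676617}{3907456} \approx 1.7087$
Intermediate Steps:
$\frac{3883780 + 2792837}{-893473 + P} = \frac{3883780 + 2792837}{-893473 + 4800929} = \frac{6676617}{3907456}$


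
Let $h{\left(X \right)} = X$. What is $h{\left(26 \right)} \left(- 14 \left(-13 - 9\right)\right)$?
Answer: $8008$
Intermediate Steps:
$h{\left(26 \right)} \left(- 14 \left(-13 - 9\right)\right) = 26 \left(- 14 \left(-13 - 9\right)\right) = 26 \left(\left(-14\right) \left(-22\right)\right) = 26 \cdot 308 = 8008$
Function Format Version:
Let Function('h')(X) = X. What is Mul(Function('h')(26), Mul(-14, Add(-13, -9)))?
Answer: 8008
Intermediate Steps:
Mul(Function('h')(26), Mul(-14, Add(-13, -9))) = Mul(26, Mul(-14, Add(-13, -9))) = Mul(26, Mul(-14, -22)) = Mul(26, 308) = 8008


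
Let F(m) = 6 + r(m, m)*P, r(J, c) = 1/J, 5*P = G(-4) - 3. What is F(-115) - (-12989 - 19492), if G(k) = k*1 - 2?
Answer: 18680034/575 ≈ 32487.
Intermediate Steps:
G(k) = -2 + k (G(k) = k - 2 = -2 + k)
P = -9/5 (P = ((-2 - 4) - 3)/5 = (-6 - 3)/5 = (⅕)*(-9) = -9/5 ≈ -1.8000)
F(m) = 6 - 9/(5*m) (F(m) = 6 - 9/5/m = 6 - 9/(5*m))
F(-115) - (-12989 - 19492) = (6 - 9/5/(-115)) - (-12989 - 19492) = (6 - 9/5*(-1/115)) - 1*(-32481) = (6 + 9/575) + 32481 = 3459/575 + 32481 = 18680034/575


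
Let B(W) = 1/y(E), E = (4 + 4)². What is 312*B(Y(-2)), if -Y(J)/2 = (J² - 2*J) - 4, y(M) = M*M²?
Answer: 39/32768 ≈ 0.0011902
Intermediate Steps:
E = 64 (E = 8² = 64)
y(M) = M³
Y(J) = 8 - 2*J² + 4*J (Y(J) = -2*((J² - 2*J) - 4) = -2*(-4 + J² - 2*J) = 8 - 2*J² + 4*J)
B(W) = 1/262144 (B(W) = 1/(64³) = 1/262144)
312*B(Y(-2)) = 312*(1/262144) = 39/32768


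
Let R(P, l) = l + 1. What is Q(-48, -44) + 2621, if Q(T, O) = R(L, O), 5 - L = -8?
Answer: 2578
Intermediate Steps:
L = 13 (L = 5 - 1*(-8) = 5 + 8 = 13)
R(P, l) = 1 + l
Q(T, O) = 1 + O
Q(-48, -44) + 2621 = (1 - 44) + 2621 = -43 + 2621 = 2578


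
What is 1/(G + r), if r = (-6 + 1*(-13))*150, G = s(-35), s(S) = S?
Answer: -1/2885 ≈ -0.00034662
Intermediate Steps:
G = -35
r = -2850 (r = (-6 - 13)*150 = -19*150 = -2850)
1/(G + r) = 1/(-35 - 2850) = 1/(-2885) = -1/2885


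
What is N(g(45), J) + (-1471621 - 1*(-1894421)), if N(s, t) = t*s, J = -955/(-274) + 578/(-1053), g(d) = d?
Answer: 13558358615/32058 ≈ 4.2293e+5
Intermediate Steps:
J = 847243/288522 (J = -955*(-1/274) + 578*(-1/1053) = 955/274 - 578/1053 = 847243/288522 ≈ 2.9365)
N(s, t) = s*t
N(g(45), J) + (-1471621 - 1*(-1894421)) = 45*(847243/288522) + (-1471621 - 1*(-1894421)) = 4236215/32058 + (-1471621 + 1894421) = 4236215/32058 + 422800 = 13558358615/32058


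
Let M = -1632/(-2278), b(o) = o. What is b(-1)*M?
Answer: -48/67 ≈ -0.71642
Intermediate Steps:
M = 48/67 (M = -1632*(-1/2278) = 48/67 ≈ 0.71642)
b(-1)*M = -1*48/67 = -48/67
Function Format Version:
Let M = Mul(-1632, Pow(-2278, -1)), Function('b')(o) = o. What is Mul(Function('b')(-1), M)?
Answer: Rational(-48, 67) ≈ -0.71642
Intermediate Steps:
M = Rational(48, 67) (M = Mul(-1632, Rational(-1, 2278)) = Rational(48, 67) ≈ 0.71642)
Mul(Function('b')(-1), M) = Mul(-1, Rational(48, 67)) = Rational(-48, 67)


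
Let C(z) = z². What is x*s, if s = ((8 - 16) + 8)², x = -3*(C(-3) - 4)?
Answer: 0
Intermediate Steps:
x = -15 (x = -3*((-3)² - 4) = -3*(9 - 4) = -3*5 = -15)
s = 0 (s = (-8 + 8)² = 0² = 0)
x*s = -15*0 = 0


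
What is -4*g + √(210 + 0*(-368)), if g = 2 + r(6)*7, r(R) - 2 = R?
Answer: -232 + √210 ≈ -217.51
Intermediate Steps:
r(R) = 2 + R
g = 58 (g = 2 + (2 + 6)*7 = 2 + 8*7 = 2 + 56 = 58)
-4*g + √(210 + 0*(-368)) = -4*58 + √(210 + 0*(-368)) = -232 + √(210 + 0) = -232 + √210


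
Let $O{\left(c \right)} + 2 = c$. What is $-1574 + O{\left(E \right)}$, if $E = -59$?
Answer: $-1635$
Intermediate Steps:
$O{\left(c \right)} = -2 + c$
$-1574 + O{\left(E \right)} = -1574 - 61 = -1635$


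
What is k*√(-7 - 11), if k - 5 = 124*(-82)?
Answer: -30489*I*√2 ≈ -43118.0*I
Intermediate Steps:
k = -10163 (k = 5 + 124*(-82) = 5 - 10168 = -10163)
k*√(-7 - 11) = -10163*√(-7 - 11) = -30489*I*√2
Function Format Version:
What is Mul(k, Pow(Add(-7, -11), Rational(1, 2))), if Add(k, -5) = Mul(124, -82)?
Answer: Mul(-30489, I, Pow(2, Rational(1, 2))) ≈ Mul(-43118., I)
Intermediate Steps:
k = -10163 (k = Add(5, Mul(124, -82)) = Add(5, -10168) = -10163)
Mul(k, Pow(Add(-7, -11), Rational(1, 2))) = Mul(-10163, Pow(Add(-7, -11), Rational(1, 2))) = Mul(-10163, Pow(-18, Rational(1, 2))) = Mul(-10163, Mul(3, I, Pow(2, Rational(1, 2)))) = Mul(-30489, I, Pow(2, Rational(1, 2)))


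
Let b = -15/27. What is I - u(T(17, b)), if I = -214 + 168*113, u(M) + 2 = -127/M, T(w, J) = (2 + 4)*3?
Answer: 338023/18 ≈ 18779.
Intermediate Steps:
b = -5/9 (b = -15*1/27 = -5/9 ≈ -0.55556)
T(w, J) = 18 (T(w, J) = 6*3 = 18)
u(M) = -2 - 127/M
I = 18770 (I = -214 + 18984 = 18770)
I - u(T(17, b)) = 18770 - (-2 - 127/18) = 18770 - 1*(-163/18) = 18770 + 163/18 = 338023/18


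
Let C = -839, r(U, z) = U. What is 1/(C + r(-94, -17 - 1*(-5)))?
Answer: -1/933 ≈ -0.0010718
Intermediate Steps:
1/(C + r(-94, -17 - 1*(-5))) = 1/(-839 - 94) = 1/(-933) = -1/933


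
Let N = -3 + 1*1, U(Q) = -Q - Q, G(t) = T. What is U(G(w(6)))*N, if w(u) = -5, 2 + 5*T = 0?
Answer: -8/5 ≈ -1.6000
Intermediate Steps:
T = -⅖ (T = -⅖ + (⅕)*0 = -⅖ + 0 = -⅖ ≈ -0.40000)
G(t) = -⅖
U(Q) = -2*Q
N = -2 (N = -3 + 1 = -2)
U(G(w(6)))*N = -2*(-⅖)*(-2) = (⅘)*(-2) = -8/5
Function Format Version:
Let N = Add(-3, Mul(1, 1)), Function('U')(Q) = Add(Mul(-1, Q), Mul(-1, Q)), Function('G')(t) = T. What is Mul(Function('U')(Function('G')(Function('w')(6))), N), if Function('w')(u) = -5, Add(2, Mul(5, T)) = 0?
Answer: Rational(-8, 5) ≈ -1.6000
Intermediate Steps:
T = Rational(-2, 5) (T = Add(Rational(-2, 5), Mul(Rational(1, 5), 0)) = Add(Rational(-2, 5), 0) = Rational(-2, 5) ≈ -0.40000)
Function('G')(t) = Rational(-2, 5)
Function('U')(Q) = Mul(-2, Q)
N = -2 (N = Add(-3, 1) = -2)
Mul(Function('U')(Function('G')(Function('w')(6))), N) = Mul(Mul(-2, Rational(-2, 5)), -2) = Mul(Rational(4, 5), -2) = Rational(-8, 5)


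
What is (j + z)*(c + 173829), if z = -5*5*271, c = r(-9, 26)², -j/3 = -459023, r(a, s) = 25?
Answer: 239053269476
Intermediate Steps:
j = 1377069 (j = -3*(-459023) = 1377069)
c = 625 (c = 25² = 625)
z = -6775 (z = -25*271 = -6775)
(j + z)*(c + 173829) = (1377069 - 6775)*(625 + 173829) = 1370294*174454 = 239053269476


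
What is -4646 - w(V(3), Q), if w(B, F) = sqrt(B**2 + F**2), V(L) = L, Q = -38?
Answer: -4646 - sqrt(1453) ≈ -4684.1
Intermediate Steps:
-4646 - w(V(3), Q) = -4646 - sqrt(3**2 + (-38)**2) = -4646 - sqrt(9 + 1444) = -4646 - sqrt(1453)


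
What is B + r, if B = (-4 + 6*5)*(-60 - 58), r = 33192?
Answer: 30124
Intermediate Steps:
B = -3068 (B = (-4 + 30)*(-118) = 26*(-118) = -3068)
B + r = -3068 + 33192 = 30124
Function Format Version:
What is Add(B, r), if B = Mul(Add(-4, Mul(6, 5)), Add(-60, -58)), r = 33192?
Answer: 30124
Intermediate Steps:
B = -3068 (B = Mul(Add(-4, 30), -118) = Mul(26, -118) = -3068)
Add(B, r) = Add(-3068, 33192) = 30124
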